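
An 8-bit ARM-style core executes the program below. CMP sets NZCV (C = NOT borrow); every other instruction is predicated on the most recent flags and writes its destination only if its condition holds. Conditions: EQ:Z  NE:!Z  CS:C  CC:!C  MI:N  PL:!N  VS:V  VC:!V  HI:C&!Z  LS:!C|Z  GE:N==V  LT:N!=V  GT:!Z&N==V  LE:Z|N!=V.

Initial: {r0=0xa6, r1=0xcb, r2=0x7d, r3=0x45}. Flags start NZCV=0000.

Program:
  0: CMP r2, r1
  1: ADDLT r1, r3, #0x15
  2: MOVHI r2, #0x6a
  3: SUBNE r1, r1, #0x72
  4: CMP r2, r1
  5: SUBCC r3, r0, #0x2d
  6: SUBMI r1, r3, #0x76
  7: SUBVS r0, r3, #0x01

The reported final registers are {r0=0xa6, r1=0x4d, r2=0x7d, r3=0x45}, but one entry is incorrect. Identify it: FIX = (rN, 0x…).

FIX = (r1, 0x59)

0: ✓ CMP  NZCV=1001
1: · ADDLT
2: · MOVHI
3: ✓ SUBNE  r1←0x59
4: ✓ CMP  NZCV=0010
5: · SUBCC
6: · SUBMI
7: · SUBVS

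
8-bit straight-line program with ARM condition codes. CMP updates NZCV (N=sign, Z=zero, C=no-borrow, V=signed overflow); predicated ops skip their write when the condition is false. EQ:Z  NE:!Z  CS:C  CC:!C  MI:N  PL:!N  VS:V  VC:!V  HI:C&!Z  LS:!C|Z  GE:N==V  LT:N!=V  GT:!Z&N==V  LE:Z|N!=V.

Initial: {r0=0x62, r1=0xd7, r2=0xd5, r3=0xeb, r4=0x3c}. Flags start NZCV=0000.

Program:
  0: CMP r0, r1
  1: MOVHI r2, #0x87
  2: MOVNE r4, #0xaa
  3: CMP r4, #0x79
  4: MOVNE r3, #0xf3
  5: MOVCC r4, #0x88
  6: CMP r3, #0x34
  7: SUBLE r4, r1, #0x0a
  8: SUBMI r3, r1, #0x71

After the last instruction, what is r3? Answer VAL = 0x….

0: ✓ CMP  NZCV=1001
1: · MOVHI
2: ✓ MOVNE  r4←0xaa
3: ✓ CMP  NZCV=0011
4: ✓ MOVNE  r3←0xf3
5: · MOVCC
6: ✓ CMP  NZCV=1010
7: ✓ SUBLE  r4←0xcd
8: ✓ SUBMI  r3←0x66

VAL = 0x66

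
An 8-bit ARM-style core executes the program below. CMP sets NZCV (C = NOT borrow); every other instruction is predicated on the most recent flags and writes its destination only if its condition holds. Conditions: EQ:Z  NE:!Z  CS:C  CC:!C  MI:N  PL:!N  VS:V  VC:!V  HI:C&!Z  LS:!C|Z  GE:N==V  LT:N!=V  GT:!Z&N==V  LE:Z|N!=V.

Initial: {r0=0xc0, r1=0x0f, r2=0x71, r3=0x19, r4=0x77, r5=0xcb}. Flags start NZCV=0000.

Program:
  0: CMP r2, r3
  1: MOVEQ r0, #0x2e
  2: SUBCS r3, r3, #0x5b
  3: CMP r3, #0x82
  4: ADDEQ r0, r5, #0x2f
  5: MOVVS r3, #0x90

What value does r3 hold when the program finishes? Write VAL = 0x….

VAL = 0xbe

[0] flags=0010 → (cmp)
[1] flags=0010 EQ?F → skip
[2] flags=0010 CS?T → r3=0xbe
[3] flags=0010 → (cmp)
[4] flags=0010 EQ?F → skip
[5] flags=0010 VS?F → skip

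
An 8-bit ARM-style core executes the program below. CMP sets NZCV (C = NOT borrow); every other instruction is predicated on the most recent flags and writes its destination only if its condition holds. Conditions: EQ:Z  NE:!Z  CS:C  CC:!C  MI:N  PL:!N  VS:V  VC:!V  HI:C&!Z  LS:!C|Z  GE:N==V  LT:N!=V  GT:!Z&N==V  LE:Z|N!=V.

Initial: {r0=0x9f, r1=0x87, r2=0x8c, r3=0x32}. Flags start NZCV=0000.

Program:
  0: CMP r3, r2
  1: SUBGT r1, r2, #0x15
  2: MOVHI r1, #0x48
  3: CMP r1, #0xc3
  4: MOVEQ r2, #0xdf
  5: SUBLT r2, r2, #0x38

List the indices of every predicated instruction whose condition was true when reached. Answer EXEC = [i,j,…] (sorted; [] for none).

EXEC = [1]

0: ✓ CMP  NZCV=1001
1: ✓ SUBGT  r1←0x77
2: · MOVHI
3: ✓ CMP  NZCV=1001
4: · MOVEQ
5: · SUBLT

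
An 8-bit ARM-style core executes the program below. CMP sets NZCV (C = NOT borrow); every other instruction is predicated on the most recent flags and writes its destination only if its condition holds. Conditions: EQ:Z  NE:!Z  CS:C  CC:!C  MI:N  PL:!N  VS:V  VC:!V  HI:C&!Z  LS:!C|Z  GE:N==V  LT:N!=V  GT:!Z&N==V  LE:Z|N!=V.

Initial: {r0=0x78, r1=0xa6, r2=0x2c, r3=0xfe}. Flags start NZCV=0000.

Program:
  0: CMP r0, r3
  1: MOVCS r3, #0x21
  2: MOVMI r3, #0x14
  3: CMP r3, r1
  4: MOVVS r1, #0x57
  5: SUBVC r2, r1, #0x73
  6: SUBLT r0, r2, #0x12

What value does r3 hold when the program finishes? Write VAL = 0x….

VAL = 0xfe

0: ✓ CMP  NZCV=0000
1: · MOVCS
2: · MOVMI
3: ✓ CMP  NZCV=0010
4: · MOVVS
5: ✓ SUBVC  r2←0x33
6: · SUBLT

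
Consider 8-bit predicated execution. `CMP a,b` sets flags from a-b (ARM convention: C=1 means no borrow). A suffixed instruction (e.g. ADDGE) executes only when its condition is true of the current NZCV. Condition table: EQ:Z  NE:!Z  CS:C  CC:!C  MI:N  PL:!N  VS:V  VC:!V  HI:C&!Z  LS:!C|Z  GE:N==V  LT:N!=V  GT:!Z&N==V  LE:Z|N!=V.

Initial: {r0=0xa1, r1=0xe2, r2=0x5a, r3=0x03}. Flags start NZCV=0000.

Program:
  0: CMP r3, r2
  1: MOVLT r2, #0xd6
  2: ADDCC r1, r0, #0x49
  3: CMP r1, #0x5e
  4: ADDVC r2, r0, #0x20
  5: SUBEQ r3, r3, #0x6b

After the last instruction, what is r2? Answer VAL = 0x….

VAL = 0xc1

[0] flags=1000 → (cmp)
[1] flags=1000 LT?T → r2=0xd6
[2] flags=1000 CC?T → r1=0xea
[3] flags=1010 → (cmp)
[4] flags=1010 VC?T → r2=0xc1
[5] flags=1010 EQ?F → skip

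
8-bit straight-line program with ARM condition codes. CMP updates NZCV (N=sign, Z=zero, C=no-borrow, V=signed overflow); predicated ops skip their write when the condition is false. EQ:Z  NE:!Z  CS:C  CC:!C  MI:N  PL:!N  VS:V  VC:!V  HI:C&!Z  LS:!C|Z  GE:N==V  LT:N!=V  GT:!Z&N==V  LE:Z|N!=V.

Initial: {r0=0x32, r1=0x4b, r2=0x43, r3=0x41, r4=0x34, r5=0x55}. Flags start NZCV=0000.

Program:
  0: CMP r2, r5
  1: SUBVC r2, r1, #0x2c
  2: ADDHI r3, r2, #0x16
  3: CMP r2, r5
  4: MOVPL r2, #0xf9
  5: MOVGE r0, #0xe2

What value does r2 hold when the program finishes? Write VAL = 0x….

0: ✓ CMP  NZCV=1000
1: ✓ SUBVC  r2←0x1f
2: · ADDHI
3: ✓ CMP  NZCV=1000
4: · MOVPL
5: · MOVGE

VAL = 0x1f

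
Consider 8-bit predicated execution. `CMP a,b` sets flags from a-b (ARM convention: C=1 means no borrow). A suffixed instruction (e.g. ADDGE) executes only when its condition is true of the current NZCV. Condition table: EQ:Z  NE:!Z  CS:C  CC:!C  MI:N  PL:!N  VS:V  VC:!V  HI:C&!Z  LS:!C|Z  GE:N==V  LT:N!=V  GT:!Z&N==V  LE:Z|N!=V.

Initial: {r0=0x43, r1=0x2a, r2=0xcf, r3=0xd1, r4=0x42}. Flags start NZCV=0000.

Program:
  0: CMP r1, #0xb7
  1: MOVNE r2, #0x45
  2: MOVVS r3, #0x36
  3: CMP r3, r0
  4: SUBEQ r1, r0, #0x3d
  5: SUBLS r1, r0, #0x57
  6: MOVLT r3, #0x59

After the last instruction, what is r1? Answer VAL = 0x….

[0] flags=0000 → (cmp)
[1] flags=0000 NE?T → r2=0x45
[2] flags=0000 VS?F → skip
[3] flags=1010 → (cmp)
[4] flags=1010 EQ?F → skip
[5] flags=1010 LS?F → skip
[6] flags=1010 LT?T → r3=0x59

VAL = 0x2a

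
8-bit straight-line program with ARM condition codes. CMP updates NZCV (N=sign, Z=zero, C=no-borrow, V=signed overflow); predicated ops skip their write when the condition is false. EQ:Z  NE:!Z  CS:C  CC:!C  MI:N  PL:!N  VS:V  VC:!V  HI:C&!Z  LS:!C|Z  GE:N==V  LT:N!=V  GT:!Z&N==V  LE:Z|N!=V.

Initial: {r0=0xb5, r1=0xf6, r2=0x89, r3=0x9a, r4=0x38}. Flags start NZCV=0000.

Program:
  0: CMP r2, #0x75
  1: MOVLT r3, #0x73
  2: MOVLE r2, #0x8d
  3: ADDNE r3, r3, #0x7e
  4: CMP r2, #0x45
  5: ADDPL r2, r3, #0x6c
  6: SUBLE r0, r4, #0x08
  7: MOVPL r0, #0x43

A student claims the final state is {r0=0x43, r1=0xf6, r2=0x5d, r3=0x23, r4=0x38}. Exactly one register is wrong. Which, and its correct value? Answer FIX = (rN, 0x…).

[0] flags=0011 → (cmp)
[1] flags=0011 LT?T → r3=0x73
[2] flags=0011 LE?T → r2=0x8d
[3] flags=0011 NE?T → r3=0xf1
[4] flags=0011 → (cmp)
[5] flags=0011 PL?T → r2=0x5d
[6] flags=0011 LE?T → r0=0x30
[7] flags=0011 PL?T → r0=0x43

FIX = (r3, 0xf1)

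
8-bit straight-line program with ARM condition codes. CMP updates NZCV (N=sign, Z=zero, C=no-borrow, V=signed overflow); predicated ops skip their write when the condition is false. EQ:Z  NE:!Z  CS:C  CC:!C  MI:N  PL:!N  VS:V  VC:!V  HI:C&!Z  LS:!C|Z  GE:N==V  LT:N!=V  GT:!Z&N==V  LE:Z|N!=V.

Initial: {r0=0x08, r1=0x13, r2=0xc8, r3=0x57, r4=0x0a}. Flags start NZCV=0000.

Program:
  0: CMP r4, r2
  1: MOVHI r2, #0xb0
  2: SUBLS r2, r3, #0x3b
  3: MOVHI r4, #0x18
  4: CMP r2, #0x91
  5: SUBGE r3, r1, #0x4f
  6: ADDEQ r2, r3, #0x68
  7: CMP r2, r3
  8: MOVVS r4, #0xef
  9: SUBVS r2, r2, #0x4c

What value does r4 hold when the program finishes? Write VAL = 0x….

VAL = 0x0a

0: ✓ CMP  NZCV=0000
1: · MOVHI
2: ✓ SUBLS  r2←0x1c
3: · MOVHI
4: ✓ CMP  NZCV=1001
5: ✓ SUBGE  r3←0xc4
6: · ADDEQ
7: ✓ CMP  NZCV=0000
8: · MOVVS
9: · SUBVS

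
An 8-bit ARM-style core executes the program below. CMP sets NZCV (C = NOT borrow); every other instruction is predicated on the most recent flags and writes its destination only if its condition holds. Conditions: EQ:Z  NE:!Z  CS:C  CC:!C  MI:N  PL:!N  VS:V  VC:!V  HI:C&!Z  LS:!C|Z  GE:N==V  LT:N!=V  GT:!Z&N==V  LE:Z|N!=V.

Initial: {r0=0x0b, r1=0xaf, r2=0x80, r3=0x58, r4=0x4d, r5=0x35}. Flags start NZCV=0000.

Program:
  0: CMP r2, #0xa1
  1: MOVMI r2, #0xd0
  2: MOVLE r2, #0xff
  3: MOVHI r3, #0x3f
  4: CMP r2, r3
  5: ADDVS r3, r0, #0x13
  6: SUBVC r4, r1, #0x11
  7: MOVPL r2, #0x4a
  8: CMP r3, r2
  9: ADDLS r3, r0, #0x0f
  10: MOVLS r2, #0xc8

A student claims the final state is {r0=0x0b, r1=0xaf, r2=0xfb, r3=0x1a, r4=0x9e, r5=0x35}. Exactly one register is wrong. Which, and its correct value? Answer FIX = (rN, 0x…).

FIX = (r2, 0xc8)

[0] flags=1000 → (cmp)
[1] flags=1000 MI?T → r2=0xd0
[2] flags=1000 LE?T → r2=0xff
[3] flags=1000 HI?F → skip
[4] flags=1010 → (cmp)
[5] flags=1010 VS?F → skip
[6] flags=1010 VC?T → r4=0x9e
[7] flags=1010 PL?F → skip
[8] flags=0000 → (cmp)
[9] flags=0000 LS?T → r3=0x1a
[10] flags=0000 LS?T → r2=0xc8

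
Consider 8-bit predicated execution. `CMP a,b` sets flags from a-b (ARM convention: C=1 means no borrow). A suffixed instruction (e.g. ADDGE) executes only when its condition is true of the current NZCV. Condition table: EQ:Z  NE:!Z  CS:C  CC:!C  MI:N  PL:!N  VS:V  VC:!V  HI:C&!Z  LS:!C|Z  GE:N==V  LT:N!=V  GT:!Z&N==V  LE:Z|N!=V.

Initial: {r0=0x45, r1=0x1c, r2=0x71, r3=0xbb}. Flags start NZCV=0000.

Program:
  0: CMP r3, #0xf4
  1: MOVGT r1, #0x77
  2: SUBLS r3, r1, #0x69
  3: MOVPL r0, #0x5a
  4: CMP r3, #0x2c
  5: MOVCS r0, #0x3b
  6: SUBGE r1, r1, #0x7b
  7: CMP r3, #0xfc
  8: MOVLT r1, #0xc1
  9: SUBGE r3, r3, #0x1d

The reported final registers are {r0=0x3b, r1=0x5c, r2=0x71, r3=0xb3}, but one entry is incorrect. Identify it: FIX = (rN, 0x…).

[0] flags=1000 → (cmp)
[1] flags=1000 GT?F → skip
[2] flags=1000 LS?T → r3=0xb3
[3] flags=1000 PL?F → skip
[4] flags=1010 → (cmp)
[5] flags=1010 CS?T → r0=0x3b
[6] flags=1010 GE?F → skip
[7] flags=1000 → (cmp)
[8] flags=1000 LT?T → r1=0xc1
[9] flags=1000 GE?F → skip

FIX = (r1, 0xc1)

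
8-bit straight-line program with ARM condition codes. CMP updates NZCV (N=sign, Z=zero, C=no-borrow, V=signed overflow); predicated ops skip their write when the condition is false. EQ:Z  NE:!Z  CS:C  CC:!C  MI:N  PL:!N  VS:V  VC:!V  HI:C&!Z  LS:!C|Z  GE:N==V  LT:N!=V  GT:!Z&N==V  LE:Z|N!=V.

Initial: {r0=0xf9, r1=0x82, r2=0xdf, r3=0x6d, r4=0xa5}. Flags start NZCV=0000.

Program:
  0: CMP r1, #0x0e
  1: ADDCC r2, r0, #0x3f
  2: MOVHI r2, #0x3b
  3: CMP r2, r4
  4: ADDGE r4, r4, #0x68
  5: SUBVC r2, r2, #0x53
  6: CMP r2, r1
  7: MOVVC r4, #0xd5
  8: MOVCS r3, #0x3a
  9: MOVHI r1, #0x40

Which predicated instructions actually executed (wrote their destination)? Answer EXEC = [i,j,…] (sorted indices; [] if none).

[0] flags=0011 → (cmp)
[1] flags=0011 CC?F → skip
[2] flags=0011 HI?T → r2=0x3b
[3] flags=1001 → (cmp)
[4] flags=1001 GE?T → r4=0x0d
[5] flags=1001 VC?F → skip
[6] flags=1001 → (cmp)
[7] flags=1001 VC?F → skip
[8] flags=1001 CS?F → skip
[9] flags=1001 HI?F → skip

EXEC = [2,4]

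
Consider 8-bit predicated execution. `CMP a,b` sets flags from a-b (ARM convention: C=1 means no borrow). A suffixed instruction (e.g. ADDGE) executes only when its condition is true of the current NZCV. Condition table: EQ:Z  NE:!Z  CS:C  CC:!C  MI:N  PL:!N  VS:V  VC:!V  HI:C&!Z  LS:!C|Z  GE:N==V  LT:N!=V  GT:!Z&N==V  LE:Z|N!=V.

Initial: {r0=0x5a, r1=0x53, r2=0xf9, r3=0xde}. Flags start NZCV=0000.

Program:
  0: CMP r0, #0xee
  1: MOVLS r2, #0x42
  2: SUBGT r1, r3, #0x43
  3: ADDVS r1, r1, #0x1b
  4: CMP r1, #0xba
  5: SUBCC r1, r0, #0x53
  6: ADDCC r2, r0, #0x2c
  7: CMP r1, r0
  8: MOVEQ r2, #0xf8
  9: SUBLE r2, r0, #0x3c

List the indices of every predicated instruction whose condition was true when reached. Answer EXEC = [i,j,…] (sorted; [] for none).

[0] flags=0000 → (cmp)
[1] flags=0000 LS?T → r2=0x42
[2] flags=0000 GT?T → r1=0x9b
[3] flags=0000 VS?F → skip
[4] flags=1000 → (cmp)
[5] flags=1000 CC?T → r1=0x07
[6] flags=1000 CC?T → r2=0x86
[7] flags=1000 → (cmp)
[8] flags=1000 EQ?F → skip
[9] flags=1000 LE?T → r2=0x1e

EXEC = [1,2,5,6,9]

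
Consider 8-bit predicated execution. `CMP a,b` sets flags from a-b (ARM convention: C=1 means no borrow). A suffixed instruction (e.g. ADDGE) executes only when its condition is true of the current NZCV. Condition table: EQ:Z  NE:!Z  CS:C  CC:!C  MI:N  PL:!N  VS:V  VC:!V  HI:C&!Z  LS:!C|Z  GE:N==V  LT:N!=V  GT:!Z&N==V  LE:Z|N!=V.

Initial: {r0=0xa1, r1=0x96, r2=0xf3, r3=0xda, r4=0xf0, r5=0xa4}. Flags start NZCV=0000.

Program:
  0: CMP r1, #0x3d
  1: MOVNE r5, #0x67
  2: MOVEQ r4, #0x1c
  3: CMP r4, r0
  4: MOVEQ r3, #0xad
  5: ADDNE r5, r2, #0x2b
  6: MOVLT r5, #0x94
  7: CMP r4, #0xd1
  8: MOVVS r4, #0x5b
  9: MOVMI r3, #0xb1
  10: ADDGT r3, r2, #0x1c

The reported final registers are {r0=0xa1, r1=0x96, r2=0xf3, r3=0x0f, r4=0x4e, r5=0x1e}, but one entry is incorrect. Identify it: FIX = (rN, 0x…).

0: ✓ CMP  NZCV=0011
1: ✓ MOVNE  r5←0x67
2: · MOVEQ
3: ✓ CMP  NZCV=0010
4: · MOVEQ
5: ✓ ADDNE  r5←0x1e
6: · MOVLT
7: ✓ CMP  NZCV=0010
8: · MOVVS
9: · MOVMI
10: ✓ ADDGT  r3←0x0f

FIX = (r4, 0xf0)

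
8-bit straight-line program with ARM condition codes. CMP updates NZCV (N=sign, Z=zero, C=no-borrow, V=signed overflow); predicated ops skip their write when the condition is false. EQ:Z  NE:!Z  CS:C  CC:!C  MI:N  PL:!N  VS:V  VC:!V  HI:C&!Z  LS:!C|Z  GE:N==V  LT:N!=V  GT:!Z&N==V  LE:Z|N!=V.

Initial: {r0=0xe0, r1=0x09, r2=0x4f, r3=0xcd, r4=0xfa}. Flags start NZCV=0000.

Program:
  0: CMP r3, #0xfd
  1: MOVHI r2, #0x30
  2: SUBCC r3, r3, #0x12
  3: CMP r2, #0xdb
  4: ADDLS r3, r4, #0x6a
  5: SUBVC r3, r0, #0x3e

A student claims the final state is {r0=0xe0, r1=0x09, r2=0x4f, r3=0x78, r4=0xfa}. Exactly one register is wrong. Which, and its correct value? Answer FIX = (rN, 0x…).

FIX = (r3, 0xa2)

[0] flags=1000 → (cmp)
[1] flags=1000 HI?F → skip
[2] flags=1000 CC?T → r3=0xbb
[3] flags=0000 → (cmp)
[4] flags=0000 LS?T → r3=0x64
[5] flags=0000 VC?T → r3=0xa2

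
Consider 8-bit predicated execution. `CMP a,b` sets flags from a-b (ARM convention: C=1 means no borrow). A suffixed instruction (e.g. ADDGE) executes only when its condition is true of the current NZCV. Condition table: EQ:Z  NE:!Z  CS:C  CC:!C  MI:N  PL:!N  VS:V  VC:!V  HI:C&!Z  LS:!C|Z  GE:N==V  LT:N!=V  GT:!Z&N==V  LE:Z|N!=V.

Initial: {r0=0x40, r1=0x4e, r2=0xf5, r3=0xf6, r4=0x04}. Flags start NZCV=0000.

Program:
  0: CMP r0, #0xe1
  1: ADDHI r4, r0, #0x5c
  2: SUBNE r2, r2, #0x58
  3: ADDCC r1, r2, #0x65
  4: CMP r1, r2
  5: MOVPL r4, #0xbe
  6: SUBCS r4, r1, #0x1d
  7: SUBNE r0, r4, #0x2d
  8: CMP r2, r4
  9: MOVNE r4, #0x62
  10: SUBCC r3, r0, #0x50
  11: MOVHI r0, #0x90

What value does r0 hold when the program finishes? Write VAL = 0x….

0: ✓ CMP  NZCV=0000
1: · ADDHI
2: ✓ SUBNE  r2←0x9d
3: ✓ ADDCC  r1←0x02
4: ✓ CMP  NZCV=0000
5: ✓ MOVPL  r4←0xbe
6: · SUBCS
7: ✓ SUBNE  r0←0x91
8: ✓ CMP  NZCV=1000
9: ✓ MOVNE  r4←0x62
10: ✓ SUBCC  r3←0x41
11: · MOVHI

VAL = 0x91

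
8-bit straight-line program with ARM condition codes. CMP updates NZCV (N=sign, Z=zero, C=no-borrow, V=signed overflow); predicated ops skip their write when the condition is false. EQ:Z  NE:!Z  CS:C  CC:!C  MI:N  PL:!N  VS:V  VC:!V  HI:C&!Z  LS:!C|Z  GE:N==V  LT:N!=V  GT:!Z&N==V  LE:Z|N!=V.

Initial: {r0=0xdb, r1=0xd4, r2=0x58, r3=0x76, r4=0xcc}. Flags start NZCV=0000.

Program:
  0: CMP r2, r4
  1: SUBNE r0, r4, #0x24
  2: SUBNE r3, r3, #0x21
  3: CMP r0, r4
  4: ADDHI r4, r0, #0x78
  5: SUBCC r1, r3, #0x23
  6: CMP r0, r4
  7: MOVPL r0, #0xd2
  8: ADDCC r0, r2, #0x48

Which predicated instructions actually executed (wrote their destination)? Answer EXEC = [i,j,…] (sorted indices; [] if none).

EXEC = [1,2,5,8]

[0] flags=1001 → (cmp)
[1] flags=1001 NE?T → r0=0xa8
[2] flags=1001 NE?T → r3=0x55
[3] flags=1000 → (cmp)
[4] flags=1000 HI?F → skip
[5] flags=1000 CC?T → r1=0x32
[6] flags=1000 → (cmp)
[7] flags=1000 PL?F → skip
[8] flags=1000 CC?T → r0=0xa0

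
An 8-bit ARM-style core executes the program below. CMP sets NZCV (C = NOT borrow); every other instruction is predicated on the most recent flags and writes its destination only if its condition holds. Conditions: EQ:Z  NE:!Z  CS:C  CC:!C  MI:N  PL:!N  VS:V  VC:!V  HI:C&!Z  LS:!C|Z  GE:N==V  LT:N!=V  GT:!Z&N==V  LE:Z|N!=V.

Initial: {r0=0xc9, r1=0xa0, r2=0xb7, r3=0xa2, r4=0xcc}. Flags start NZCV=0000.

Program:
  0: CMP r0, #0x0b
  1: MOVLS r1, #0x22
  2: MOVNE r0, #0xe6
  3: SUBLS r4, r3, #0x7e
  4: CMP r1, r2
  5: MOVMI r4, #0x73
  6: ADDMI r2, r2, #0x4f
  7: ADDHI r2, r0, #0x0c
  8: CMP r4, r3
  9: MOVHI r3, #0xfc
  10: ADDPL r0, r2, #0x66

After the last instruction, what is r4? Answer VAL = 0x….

0: ✓ CMP  NZCV=1010
1: · MOVLS
2: ✓ MOVNE  r0←0xe6
3: · SUBLS
4: ✓ CMP  NZCV=1000
5: ✓ MOVMI  r4←0x73
6: ✓ ADDMI  r2←0x06
7: · ADDHI
8: ✓ CMP  NZCV=1001
9: · MOVHI
10: · ADDPL

VAL = 0x73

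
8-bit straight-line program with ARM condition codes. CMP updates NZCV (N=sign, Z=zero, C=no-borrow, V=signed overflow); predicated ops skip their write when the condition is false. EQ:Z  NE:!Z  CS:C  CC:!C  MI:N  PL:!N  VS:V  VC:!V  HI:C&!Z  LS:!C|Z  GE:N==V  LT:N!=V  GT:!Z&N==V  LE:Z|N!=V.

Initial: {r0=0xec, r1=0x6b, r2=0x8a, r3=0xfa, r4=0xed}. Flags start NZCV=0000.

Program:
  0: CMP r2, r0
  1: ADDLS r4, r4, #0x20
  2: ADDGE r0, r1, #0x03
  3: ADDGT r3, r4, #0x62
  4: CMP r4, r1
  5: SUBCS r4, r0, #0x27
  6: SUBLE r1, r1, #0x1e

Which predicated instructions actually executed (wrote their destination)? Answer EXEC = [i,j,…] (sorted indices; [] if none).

EXEC = [1,6]

0: ✓ CMP  NZCV=1000
1: ✓ ADDLS  r4←0x0d
2: · ADDGE
3: · ADDGT
4: ✓ CMP  NZCV=1000
5: · SUBCS
6: ✓ SUBLE  r1←0x4d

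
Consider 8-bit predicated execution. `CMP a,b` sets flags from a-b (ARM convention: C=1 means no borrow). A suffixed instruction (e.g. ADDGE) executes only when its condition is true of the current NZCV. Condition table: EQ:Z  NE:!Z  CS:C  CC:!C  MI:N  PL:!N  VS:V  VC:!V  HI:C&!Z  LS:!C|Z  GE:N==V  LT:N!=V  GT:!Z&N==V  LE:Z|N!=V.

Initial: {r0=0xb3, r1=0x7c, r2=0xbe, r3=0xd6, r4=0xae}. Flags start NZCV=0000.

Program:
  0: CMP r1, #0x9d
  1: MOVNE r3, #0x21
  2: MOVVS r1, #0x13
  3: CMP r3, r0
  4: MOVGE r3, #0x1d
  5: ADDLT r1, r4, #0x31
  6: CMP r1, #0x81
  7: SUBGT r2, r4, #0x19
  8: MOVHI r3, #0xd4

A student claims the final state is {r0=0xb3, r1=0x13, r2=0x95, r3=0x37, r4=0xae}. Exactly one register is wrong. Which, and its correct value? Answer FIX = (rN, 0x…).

0: ✓ CMP  NZCV=1001
1: ✓ MOVNE  r3←0x21
2: ✓ MOVVS  r1←0x13
3: ✓ CMP  NZCV=0000
4: ✓ MOVGE  r3←0x1d
5: · ADDLT
6: ✓ CMP  NZCV=1001
7: ✓ SUBGT  r2←0x95
8: · MOVHI

FIX = (r3, 0x1d)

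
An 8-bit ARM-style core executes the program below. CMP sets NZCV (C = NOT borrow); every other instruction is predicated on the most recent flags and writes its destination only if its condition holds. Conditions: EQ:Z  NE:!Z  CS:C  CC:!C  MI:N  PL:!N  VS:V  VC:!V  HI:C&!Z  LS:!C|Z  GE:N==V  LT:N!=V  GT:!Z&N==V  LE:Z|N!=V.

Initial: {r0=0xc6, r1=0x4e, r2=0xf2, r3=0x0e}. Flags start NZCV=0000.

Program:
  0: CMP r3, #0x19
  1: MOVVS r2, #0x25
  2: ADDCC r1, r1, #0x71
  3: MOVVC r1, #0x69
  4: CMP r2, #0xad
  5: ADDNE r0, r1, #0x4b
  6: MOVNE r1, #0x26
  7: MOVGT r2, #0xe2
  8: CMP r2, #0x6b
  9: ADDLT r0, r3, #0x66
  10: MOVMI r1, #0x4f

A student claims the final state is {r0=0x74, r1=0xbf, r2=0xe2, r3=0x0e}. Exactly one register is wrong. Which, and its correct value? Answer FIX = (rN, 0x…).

0: ✓ CMP  NZCV=1000
1: · MOVVS
2: ✓ ADDCC  r1←0xbf
3: ✓ MOVVC  r1←0x69
4: ✓ CMP  NZCV=0010
5: ✓ ADDNE  r0←0xb4
6: ✓ MOVNE  r1←0x26
7: ✓ MOVGT  r2←0xe2
8: ✓ CMP  NZCV=0011
9: ✓ ADDLT  r0←0x74
10: · MOVMI

FIX = (r1, 0x26)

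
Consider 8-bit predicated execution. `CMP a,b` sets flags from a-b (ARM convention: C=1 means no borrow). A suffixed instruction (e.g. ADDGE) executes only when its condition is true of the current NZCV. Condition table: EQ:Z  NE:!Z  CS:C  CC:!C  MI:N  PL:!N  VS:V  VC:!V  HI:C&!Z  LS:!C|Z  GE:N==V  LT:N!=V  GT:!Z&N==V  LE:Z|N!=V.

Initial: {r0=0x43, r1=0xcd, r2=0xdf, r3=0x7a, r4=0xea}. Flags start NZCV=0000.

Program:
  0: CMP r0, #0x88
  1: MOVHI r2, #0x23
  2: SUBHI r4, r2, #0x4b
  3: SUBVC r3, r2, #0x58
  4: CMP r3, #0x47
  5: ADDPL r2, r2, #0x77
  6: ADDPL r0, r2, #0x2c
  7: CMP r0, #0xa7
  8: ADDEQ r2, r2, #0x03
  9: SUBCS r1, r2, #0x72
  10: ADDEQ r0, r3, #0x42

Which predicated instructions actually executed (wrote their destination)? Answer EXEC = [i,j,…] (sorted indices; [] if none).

[0] flags=1001 → (cmp)
[1] flags=1001 HI?F → skip
[2] flags=1001 HI?F → skip
[3] flags=1001 VC?F → skip
[4] flags=0010 → (cmp)
[5] flags=0010 PL?T → r2=0x56
[6] flags=0010 PL?T → r0=0x82
[7] flags=1000 → (cmp)
[8] flags=1000 EQ?F → skip
[9] flags=1000 CS?F → skip
[10] flags=1000 EQ?F → skip

EXEC = [5,6]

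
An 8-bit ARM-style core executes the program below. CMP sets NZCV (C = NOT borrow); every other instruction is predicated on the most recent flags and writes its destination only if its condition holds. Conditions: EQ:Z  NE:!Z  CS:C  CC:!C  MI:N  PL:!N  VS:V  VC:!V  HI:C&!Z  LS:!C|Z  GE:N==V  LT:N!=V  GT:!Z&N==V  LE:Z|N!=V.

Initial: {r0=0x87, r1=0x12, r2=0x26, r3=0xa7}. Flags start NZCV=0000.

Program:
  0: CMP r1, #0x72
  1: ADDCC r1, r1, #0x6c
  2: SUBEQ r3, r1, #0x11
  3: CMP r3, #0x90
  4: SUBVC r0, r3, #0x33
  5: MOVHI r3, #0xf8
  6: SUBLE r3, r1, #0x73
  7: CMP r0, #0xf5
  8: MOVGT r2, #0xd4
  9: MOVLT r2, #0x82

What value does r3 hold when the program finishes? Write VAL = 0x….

0: ✓ CMP  NZCV=1000
1: ✓ ADDCC  r1←0x7e
2: · SUBEQ
3: ✓ CMP  NZCV=0010
4: ✓ SUBVC  r0←0x74
5: ✓ MOVHI  r3←0xf8
6: · SUBLE
7: ✓ CMP  NZCV=0000
8: ✓ MOVGT  r2←0xd4
9: · MOVLT

VAL = 0xf8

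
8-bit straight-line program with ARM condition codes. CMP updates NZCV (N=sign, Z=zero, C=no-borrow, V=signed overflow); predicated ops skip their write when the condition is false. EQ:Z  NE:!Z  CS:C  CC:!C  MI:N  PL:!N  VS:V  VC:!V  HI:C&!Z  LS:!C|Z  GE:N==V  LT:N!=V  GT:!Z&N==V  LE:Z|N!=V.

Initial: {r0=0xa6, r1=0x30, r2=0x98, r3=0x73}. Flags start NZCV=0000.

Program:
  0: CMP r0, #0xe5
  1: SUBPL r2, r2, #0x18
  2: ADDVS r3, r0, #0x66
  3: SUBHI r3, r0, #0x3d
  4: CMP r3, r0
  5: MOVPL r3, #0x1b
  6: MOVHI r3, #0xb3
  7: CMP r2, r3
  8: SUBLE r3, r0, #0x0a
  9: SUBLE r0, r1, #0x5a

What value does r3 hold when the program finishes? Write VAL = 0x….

VAL = 0x9c

0: ✓ CMP  NZCV=1000
1: · SUBPL
2: · ADDVS
3: · SUBHI
4: ✓ CMP  NZCV=1001
5: · MOVPL
6: · MOVHI
7: ✓ CMP  NZCV=0011
8: ✓ SUBLE  r3←0x9c
9: ✓ SUBLE  r0←0xd6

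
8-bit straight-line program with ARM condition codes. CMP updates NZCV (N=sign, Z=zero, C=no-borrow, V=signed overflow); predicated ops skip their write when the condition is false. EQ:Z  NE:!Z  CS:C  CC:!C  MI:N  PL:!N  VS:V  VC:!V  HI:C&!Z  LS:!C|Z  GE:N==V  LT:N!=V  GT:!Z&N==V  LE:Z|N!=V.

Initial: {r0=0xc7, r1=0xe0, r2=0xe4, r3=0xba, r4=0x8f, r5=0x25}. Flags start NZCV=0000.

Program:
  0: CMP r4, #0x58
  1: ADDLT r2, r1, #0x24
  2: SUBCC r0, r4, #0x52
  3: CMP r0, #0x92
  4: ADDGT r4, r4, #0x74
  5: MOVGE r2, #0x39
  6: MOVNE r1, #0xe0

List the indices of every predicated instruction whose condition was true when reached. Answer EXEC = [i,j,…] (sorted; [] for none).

EXEC = [1,4,5,6]

0: ✓ CMP  NZCV=0011
1: ✓ ADDLT  r2←0x04
2: · SUBCC
3: ✓ CMP  NZCV=0010
4: ✓ ADDGT  r4←0x03
5: ✓ MOVGE  r2←0x39
6: ✓ MOVNE  r1←0xe0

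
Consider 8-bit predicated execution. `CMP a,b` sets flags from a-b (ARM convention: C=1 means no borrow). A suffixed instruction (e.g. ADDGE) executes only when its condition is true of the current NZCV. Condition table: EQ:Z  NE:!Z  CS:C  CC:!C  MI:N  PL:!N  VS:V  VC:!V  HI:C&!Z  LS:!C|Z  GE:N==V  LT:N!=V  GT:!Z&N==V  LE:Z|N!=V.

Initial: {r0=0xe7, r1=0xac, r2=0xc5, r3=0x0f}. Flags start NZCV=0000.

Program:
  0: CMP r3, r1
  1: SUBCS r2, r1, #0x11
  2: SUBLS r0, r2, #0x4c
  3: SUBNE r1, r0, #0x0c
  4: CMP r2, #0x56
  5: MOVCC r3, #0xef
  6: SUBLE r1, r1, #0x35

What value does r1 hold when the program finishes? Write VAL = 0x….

VAL = 0x38

[0] flags=0000 → (cmp)
[1] flags=0000 CS?F → skip
[2] flags=0000 LS?T → r0=0x79
[3] flags=0000 NE?T → r1=0x6d
[4] flags=0011 → (cmp)
[5] flags=0011 CC?F → skip
[6] flags=0011 LE?T → r1=0x38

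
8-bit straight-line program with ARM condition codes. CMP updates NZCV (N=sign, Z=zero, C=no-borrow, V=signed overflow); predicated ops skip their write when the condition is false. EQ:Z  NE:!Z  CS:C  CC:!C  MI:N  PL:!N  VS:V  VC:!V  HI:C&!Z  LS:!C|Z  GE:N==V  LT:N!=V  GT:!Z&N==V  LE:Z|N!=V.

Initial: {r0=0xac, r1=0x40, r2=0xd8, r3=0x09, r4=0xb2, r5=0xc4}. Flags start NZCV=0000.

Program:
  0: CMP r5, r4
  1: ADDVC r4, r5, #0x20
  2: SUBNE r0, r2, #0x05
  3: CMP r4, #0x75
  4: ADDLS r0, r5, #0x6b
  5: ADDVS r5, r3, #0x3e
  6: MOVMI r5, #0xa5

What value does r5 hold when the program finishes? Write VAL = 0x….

VAL = 0x47

[0] flags=0010 → (cmp)
[1] flags=0010 VC?T → r4=0xe4
[2] flags=0010 NE?T → r0=0xd3
[3] flags=0011 → (cmp)
[4] flags=0011 LS?F → skip
[5] flags=0011 VS?T → r5=0x47
[6] flags=0011 MI?F → skip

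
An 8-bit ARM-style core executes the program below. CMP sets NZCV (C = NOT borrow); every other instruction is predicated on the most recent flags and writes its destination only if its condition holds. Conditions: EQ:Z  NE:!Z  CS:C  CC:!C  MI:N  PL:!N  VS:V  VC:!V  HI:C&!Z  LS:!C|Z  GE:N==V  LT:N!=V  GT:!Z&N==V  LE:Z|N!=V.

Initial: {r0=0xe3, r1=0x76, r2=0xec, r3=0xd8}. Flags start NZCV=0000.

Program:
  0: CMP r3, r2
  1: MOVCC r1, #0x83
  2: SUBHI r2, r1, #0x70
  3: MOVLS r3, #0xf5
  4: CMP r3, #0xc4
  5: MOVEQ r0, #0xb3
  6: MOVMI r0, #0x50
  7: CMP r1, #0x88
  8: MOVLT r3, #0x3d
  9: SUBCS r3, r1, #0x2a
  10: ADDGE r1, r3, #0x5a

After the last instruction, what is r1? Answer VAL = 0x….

VAL = 0x83

[0] flags=1000 → (cmp)
[1] flags=1000 CC?T → r1=0x83
[2] flags=1000 HI?F → skip
[3] flags=1000 LS?T → r3=0xf5
[4] flags=0010 → (cmp)
[5] flags=0010 EQ?F → skip
[6] flags=0010 MI?F → skip
[7] flags=1000 → (cmp)
[8] flags=1000 LT?T → r3=0x3d
[9] flags=1000 CS?F → skip
[10] flags=1000 GE?F → skip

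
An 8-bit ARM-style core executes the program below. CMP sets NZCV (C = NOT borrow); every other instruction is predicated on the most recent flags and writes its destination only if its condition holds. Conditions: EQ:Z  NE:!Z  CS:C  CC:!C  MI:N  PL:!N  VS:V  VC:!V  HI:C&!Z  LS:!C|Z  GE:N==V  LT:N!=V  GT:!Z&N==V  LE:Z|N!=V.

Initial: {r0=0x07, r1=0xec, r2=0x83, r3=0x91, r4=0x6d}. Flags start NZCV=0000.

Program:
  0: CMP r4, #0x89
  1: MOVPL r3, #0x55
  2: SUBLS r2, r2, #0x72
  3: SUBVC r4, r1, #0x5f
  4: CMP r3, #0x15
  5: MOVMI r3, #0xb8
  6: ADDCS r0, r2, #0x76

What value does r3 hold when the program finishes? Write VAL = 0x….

VAL = 0x91

0: ✓ CMP  NZCV=1001
1: · MOVPL
2: ✓ SUBLS  r2←0x11
3: · SUBVC
4: ✓ CMP  NZCV=0011
5: · MOVMI
6: ✓ ADDCS  r0←0x87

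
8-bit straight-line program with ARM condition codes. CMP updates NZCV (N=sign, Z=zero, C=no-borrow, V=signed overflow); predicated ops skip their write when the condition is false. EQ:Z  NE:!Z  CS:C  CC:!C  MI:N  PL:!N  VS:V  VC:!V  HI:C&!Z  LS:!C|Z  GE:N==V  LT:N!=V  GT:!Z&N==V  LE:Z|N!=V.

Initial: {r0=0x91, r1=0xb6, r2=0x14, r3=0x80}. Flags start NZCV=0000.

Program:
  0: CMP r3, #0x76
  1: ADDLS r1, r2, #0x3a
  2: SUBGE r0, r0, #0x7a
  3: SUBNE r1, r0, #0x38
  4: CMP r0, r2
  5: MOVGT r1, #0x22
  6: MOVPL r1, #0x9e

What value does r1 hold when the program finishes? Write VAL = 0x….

VAL = 0x9e

0: ✓ CMP  NZCV=0011
1: · ADDLS
2: · SUBGE
3: ✓ SUBNE  r1←0x59
4: ✓ CMP  NZCV=0011
5: · MOVGT
6: ✓ MOVPL  r1←0x9e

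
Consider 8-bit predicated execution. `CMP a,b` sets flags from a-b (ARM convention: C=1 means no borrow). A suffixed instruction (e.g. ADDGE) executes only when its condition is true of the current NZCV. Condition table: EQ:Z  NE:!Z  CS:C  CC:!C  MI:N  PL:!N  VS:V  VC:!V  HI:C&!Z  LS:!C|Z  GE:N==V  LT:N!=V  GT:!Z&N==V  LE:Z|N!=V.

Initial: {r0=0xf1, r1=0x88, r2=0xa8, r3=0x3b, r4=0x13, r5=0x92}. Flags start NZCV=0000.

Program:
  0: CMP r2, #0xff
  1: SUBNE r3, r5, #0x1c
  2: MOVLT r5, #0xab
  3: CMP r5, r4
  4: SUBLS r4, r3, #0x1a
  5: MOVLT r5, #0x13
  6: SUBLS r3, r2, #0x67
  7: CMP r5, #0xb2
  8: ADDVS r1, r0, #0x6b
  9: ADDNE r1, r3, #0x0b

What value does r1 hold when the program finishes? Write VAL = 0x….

0: ✓ CMP  NZCV=1000
1: ✓ SUBNE  r3←0x76
2: ✓ MOVLT  r5←0xab
3: ✓ CMP  NZCV=1010
4: · SUBLS
5: ✓ MOVLT  r5←0x13
6: · SUBLS
7: ✓ CMP  NZCV=0000
8: · ADDVS
9: ✓ ADDNE  r1←0x81

VAL = 0x81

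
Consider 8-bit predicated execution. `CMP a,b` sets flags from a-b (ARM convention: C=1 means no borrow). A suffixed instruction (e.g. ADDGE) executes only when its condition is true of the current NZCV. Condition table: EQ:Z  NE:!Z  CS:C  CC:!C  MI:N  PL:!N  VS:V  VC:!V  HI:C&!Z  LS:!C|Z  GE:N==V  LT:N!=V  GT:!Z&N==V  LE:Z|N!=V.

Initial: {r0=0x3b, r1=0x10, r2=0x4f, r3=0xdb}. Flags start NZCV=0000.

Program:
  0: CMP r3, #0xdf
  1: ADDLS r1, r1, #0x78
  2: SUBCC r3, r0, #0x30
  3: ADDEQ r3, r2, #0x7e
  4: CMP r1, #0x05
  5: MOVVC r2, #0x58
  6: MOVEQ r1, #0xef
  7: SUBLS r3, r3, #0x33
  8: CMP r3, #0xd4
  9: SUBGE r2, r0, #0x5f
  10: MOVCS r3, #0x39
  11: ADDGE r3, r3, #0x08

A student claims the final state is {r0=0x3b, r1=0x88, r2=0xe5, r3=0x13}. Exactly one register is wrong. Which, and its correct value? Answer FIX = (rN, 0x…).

0: ✓ CMP  NZCV=1000
1: ✓ ADDLS  r1←0x88
2: ✓ SUBCC  r3←0x0b
3: · ADDEQ
4: ✓ CMP  NZCV=1010
5: ✓ MOVVC  r2←0x58
6: · MOVEQ
7: · SUBLS
8: ✓ CMP  NZCV=0000
9: ✓ SUBGE  r2←0xdc
10: · MOVCS
11: ✓ ADDGE  r3←0x13

FIX = (r2, 0xdc)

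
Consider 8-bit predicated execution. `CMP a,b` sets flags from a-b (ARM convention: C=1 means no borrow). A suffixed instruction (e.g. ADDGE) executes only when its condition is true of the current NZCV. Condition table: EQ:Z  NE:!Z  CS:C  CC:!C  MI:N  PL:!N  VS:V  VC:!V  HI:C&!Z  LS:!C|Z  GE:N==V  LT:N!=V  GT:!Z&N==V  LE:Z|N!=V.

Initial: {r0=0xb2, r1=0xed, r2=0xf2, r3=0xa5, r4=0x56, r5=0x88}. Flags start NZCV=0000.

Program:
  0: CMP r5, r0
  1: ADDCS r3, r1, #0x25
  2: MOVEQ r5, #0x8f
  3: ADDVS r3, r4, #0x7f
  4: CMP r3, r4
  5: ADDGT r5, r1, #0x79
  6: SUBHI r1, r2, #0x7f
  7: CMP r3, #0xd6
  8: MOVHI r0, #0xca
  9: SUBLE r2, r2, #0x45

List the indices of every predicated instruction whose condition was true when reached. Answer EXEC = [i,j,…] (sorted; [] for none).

EXEC = [6,9]

0: ✓ CMP  NZCV=1000
1: · ADDCS
2: · MOVEQ
3: · ADDVS
4: ✓ CMP  NZCV=0011
5: · ADDGT
6: ✓ SUBHI  r1←0x73
7: ✓ CMP  NZCV=1000
8: · MOVHI
9: ✓ SUBLE  r2←0xad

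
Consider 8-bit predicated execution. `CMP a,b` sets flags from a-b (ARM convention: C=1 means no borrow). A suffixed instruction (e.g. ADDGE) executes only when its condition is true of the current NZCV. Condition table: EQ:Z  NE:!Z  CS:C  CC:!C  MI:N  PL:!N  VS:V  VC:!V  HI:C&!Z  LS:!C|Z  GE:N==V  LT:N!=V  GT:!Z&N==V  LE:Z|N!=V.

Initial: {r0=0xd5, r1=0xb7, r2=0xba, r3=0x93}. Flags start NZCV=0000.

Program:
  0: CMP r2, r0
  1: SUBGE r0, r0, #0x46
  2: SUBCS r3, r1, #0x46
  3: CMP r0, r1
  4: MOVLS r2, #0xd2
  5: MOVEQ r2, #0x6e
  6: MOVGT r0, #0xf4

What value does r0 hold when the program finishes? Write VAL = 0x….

[0] flags=1000 → (cmp)
[1] flags=1000 GE?F → skip
[2] flags=1000 CS?F → skip
[3] flags=0010 → (cmp)
[4] flags=0010 LS?F → skip
[5] flags=0010 EQ?F → skip
[6] flags=0010 GT?T → r0=0xf4

VAL = 0xf4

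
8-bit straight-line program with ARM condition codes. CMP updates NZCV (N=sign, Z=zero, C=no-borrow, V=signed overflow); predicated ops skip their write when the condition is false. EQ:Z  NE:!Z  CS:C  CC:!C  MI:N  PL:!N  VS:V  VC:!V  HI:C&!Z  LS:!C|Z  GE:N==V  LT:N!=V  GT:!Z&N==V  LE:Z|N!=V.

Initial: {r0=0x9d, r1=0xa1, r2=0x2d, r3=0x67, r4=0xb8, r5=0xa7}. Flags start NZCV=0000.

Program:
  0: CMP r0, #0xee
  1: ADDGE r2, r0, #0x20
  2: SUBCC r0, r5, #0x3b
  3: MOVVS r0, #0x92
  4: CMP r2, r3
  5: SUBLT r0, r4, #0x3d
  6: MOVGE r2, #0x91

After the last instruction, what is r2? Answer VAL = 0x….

[0] flags=1000 → (cmp)
[1] flags=1000 GE?F → skip
[2] flags=1000 CC?T → r0=0x6c
[3] flags=1000 VS?F → skip
[4] flags=1000 → (cmp)
[5] flags=1000 LT?T → r0=0x7b
[6] flags=1000 GE?F → skip

VAL = 0x2d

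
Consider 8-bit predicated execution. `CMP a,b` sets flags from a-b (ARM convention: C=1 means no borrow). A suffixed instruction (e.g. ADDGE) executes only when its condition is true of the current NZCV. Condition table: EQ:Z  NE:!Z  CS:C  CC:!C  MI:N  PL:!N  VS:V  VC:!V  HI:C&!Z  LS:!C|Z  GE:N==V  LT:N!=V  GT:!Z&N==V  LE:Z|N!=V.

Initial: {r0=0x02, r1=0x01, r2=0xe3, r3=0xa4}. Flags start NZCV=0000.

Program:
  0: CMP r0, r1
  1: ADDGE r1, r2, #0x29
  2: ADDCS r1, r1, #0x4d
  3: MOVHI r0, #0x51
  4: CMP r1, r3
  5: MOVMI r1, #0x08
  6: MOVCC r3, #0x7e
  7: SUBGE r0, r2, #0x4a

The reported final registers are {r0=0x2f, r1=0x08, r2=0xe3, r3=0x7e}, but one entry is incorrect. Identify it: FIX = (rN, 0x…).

FIX = (r0, 0x99)

[0] flags=0010 → (cmp)
[1] flags=0010 GE?T → r1=0x0c
[2] flags=0010 CS?T → r1=0x59
[3] flags=0010 HI?T → r0=0x51
[4] flags=1001 → (cmp)
[5] flags=1001 MI?T → r1=0x08
[6] flags=1001 CC?T → r3=0x7e
[7] flags=1001 GE?T → r0=0x99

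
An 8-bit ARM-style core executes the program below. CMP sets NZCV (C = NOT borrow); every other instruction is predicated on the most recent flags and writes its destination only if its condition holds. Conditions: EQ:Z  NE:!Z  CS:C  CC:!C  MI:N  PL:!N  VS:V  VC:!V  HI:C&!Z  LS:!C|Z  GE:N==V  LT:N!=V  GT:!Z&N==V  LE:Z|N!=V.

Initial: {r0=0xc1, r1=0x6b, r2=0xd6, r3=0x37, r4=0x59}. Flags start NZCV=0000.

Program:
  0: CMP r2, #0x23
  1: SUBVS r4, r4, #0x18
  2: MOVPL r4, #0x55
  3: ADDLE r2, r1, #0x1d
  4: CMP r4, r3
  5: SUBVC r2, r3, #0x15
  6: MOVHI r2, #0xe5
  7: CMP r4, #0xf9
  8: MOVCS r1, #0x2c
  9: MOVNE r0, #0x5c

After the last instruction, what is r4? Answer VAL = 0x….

VAL = 0x59

0: ✓ CMP  NZCV=1010
1: · SUBVS
2: · MOVPL
3: ✓ ADDLE  r2←0x88
4: ✓ CMP  NZCV=0010
5: ✓ SUBVC  r2←0x22
6: ✓ MOVHI  r2←0xe5
7: ✓ CMP  NZCV=0000
8: · MOVCS
9: ✓ MOVNE  r0←0x5c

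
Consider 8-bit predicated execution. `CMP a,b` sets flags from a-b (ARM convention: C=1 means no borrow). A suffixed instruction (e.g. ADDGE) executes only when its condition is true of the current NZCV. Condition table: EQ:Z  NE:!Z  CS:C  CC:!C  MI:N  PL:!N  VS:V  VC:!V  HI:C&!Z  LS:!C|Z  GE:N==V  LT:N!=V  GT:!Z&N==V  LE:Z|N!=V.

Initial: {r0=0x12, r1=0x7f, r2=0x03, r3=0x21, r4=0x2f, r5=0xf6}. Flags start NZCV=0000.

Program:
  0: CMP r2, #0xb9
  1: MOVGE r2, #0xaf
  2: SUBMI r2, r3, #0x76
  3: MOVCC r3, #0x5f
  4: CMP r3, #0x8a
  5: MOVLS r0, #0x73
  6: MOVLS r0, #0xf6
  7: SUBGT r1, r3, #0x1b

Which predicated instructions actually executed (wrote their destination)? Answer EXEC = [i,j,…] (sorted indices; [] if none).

[0] flags=0000 → (cmp)
[1] flags=0000 GE?T → r2=0xaf
[2] flags=0000 MI?F → skip
[3] flags=0000 CC?T → r3=0x5f
[4] flags=1001 → (cmp)
[5] flags=1001 LS?T → r0=0x73
[6] flags=1001 LS?T → r0=0xf6
[7] flags=1001 GT?T → r1=0x44

EXEC = [1,3,5,6,7]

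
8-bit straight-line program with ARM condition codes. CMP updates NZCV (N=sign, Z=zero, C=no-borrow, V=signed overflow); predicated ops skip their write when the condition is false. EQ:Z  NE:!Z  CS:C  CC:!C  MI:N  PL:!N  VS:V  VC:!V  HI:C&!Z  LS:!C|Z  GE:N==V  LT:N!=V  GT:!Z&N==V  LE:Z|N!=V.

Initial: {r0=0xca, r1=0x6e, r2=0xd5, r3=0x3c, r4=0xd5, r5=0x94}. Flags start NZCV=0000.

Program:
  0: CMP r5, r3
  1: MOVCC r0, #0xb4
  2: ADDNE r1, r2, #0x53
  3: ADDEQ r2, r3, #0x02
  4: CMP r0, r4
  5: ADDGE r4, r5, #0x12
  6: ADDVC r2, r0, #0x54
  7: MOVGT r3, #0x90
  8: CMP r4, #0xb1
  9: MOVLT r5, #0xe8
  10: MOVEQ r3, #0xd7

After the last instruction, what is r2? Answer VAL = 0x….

VAL = 0x1e

0: ✓ CMP  NZCV=0011
1: · MOVCC
2: ✓ ADDNE  r1←0x28
3: · ADDEQ
4: ✓ CMP  NZCV=1000
5: · ADDGE
6: ✓ ADDVC  r2←0x1e
7: · MOVGT
8: ✓ CMP  NZCV=0010
9: · MOVLT
10: · MOVEQ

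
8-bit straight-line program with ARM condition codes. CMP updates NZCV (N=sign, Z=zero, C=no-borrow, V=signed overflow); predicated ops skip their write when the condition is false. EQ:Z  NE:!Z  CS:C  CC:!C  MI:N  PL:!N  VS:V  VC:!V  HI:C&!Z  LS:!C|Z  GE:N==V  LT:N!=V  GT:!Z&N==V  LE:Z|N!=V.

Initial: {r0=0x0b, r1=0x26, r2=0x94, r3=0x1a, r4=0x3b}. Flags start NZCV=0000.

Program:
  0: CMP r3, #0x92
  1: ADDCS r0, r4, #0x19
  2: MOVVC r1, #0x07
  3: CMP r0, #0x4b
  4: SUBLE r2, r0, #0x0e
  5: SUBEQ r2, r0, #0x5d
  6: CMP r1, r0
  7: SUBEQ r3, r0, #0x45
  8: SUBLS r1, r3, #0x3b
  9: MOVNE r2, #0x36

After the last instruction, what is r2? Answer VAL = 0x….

[0] flags=1001 → (cmp)
[1] flags=1001 CS?F → skip
[2] flags=1001 VC?F → skip
[3] flags=1000 → (cmp)
[4] flags=1000 LE?T → r2=0xfd
[5] flags=1000 EQ?F → skip
[6] flags=0010 → (cmp)
[7] flags=0010 EQ?F → skip
[8] flags=0010 LS?F → skip
[9] flags=0010 NE?T → r2=0x36

VAL = 0x36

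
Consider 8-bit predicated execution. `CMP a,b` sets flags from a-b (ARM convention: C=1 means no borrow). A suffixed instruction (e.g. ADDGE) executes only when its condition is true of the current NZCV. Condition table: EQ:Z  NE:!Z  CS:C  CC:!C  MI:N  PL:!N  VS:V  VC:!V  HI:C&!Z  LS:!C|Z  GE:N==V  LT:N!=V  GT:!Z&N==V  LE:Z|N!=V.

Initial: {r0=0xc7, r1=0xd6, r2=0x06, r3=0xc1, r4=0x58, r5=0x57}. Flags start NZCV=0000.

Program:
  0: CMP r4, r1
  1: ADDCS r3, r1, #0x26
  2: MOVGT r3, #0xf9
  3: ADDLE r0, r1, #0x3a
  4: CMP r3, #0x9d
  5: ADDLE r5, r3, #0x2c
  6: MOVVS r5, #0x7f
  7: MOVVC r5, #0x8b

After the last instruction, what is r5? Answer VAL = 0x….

VAL = 0x8b

[0] flags=1001 → (cmp)
[1] flags=1001 CS?F → skip
[2] flags=1001 GT?T → r3=0xf9
[3] flags=1001 LE?F → skip
[4] flags=0010 → (cmp)
[5] flags=0010 LE?F → skip
[6] flags=0010 VS?F → skip
[7] flags=0010 VC?T → r5=0x8b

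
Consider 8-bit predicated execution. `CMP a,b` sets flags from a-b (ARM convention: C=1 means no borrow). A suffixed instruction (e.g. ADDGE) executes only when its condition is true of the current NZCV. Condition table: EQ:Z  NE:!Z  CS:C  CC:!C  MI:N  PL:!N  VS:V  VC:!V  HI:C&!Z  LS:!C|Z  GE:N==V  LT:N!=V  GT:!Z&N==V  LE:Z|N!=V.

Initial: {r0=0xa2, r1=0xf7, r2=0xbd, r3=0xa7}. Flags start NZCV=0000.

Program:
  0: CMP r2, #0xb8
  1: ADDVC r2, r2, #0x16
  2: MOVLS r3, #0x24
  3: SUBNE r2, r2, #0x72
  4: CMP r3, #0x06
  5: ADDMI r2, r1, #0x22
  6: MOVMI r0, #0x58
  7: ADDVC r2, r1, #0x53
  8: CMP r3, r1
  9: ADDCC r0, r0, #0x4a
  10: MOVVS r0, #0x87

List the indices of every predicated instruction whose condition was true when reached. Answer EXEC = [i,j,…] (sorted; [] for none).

EXEC = [1,3,5,6,7,9]

[0] flags=0010 → (cmp)
[1] flags=0010 VC?T → r2=0xd3
[2] flags=0010 LS?F → skip
[3] flags=0010 NE?T → r2=0x61
[4] flags=1010 → (cmp)
[5] flags=1010 MI?T → r2=0x19
[6] flags=1010 MI?T → r0=0x58
[7] flags=1010 VC?T → r2=0x4a
[8] flags=1000 → (cmp)
[9] flags=1000 CC?T → r0=0xa2
[10] flags=1000 VS?F → skip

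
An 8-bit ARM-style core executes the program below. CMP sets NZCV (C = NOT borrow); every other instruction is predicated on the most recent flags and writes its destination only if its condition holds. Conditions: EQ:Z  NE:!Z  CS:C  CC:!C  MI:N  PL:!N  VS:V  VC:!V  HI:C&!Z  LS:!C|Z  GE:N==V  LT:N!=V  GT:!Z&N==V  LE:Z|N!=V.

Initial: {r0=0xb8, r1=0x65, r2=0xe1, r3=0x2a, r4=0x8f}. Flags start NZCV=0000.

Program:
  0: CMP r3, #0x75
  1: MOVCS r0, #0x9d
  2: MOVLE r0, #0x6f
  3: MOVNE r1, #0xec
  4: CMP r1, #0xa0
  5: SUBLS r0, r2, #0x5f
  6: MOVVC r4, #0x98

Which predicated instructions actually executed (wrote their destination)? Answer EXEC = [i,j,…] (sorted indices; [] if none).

[0] flags=1000 → (cmp)
[1] flags=1000 CS?F → skip
[2] flags=1000 LE?T → r0=0x6f
[3] flags=1000 NE?T → r1=0xec
[4] flags=0010 → (cmp)
[5] flags=0010 LS?F → skip
[6] flags=0010 VC?T → r4=0x98

EXEC = [2,3,6]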